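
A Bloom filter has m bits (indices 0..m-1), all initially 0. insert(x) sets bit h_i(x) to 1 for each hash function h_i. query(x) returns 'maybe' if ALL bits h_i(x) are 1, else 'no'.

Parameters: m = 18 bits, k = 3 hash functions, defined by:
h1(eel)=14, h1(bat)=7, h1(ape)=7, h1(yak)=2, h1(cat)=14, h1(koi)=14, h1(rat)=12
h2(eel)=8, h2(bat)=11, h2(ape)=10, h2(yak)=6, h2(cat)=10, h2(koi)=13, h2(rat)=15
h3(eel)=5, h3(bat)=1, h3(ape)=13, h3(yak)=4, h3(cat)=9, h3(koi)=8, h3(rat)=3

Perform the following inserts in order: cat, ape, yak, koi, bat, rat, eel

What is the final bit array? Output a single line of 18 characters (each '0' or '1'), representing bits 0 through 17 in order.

Start: bits=000000000000000000
After insert 'cat': sets bits 9 10 14 -> bits=000000000110001000
After insert 'ape': sets bits 7 10 13 -> bits=000000010110011000
After insert 'yak': sets bits 2 4 6 -> bits=001010110110011000
After insert 'koi': sets bits 8 13 14 -> bits=001010111110011000
After insert 'bat': sets bits 1 7 11 -> bits=011010111111011000
After insert 'rat': sets bits 3 12 15 -> bits=011110111111111100
After insert 'eel': sets bits 5 8 14 -> bits=011111111111111100

Answer: 011111111111111100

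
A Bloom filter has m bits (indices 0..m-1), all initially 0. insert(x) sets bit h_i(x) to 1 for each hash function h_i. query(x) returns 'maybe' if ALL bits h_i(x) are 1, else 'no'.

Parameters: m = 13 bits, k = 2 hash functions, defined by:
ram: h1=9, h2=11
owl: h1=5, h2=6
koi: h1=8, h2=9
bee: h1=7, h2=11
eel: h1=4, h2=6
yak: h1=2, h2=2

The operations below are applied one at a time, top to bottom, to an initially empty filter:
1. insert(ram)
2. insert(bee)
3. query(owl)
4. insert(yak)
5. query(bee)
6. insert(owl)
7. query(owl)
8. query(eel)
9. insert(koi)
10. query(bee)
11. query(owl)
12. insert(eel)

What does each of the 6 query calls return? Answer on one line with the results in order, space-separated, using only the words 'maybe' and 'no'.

Start: bits=0000000000000
Op 1: insert ram -> sets bits 9 11 -> bits=0000000001010
Op 2: insert bee -> sets bits 7 11 -> bits=0000000101010
Op 3: query owl -> checks bit5=0, bit6=0 (has a 0) -> no
Op 4: insert yak -> sets bits 2 -> bits=0010000101010
Op 5: query bee -> checks bit7=1, bit11=1 (all 1) -> maybe
Op 6: insert owl -> sets bits 5 6 -> bits=0010011101010
Op 7: query owl -> checks bit5=1, bit6=1 (all 1) -> maybe
Op 8: query eel -> checks bit4=0, bit6=1 (has a 0) -> no
Op 9: insert koi -> sets bits 8 9 -> bits=0010011111010
Op 10: query bee -> checks bit7=1, bit11=1 (all 1) -> maybe
Op 11: query owl -> checks bit5=1, bit6=1 (all 1) -> maybe
Op 12: insert eel -> sets bits 4 6 -> bits=0010111111010
Query results in order: no maybe maybe no maybe maybe

Answer: no maybe maybe no maybe maybe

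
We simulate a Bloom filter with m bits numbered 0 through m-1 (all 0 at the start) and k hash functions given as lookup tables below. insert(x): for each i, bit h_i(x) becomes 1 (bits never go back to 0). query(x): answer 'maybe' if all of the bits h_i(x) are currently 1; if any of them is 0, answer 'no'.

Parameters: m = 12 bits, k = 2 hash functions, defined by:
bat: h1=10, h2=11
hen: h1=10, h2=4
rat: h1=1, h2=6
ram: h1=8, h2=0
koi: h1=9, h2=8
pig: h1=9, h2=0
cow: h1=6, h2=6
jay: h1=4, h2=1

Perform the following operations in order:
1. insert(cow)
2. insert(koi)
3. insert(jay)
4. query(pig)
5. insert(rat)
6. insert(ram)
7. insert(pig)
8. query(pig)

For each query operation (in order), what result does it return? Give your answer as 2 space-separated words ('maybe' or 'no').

Answer: no maybe

Derivation:
Start: bits=000000000000
Op 1: insert cow -> sets bits 6 -> bits=000000100000
Op 2: insert koi -> sets bits 8 9 -> bits=000000101100
Op 3: insert jay -> sets bits 1 4 -> bits=010010101100
Op 4: query pig -> checks bit0=0, bit9=1 (has a 0) -> no
Op 5: insert rat -> sets bits 1 6 -> bits=010010101100
Op 6: insert ram -> sets bits 0 8 -> bits=110010101100
Op 7: insert pig -> sets bits 0 9 -> bits=110010101100
Op 8: query pig -> checks bit0=1, bit9=1 (all 1) -> maybe
Query results in order: no maybe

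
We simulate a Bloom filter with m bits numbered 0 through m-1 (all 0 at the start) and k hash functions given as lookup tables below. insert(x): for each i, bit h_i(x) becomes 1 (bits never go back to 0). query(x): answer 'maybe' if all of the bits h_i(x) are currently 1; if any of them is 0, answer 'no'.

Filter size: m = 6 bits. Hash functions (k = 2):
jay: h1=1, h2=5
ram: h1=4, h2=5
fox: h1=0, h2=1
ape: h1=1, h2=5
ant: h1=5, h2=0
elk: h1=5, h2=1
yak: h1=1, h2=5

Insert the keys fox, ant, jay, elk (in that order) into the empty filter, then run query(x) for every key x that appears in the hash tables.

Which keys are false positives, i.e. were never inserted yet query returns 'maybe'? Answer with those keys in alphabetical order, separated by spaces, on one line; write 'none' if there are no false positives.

Answer: ape yak

Derivation:
Start: bits=000000
After insert 'fox': sets bits 0 1 -> bits=110000
After insert 'ant': sets bits 0 5 -> bits=110001
After insert 'jay': sets bits 1 5 -> bits=110001
After insert 'elk': sets bits 1 5 -> bits=110001
Not inserted: ape ram yak — query each against bits=110001:
query ape: checks bit1=1, bit5=1 (all 1) -> maybe => FALSE POSITIVE
query ram: checks bit4=0, bit5=1 (has a 0) -> no => not a false positive
query yak: checks bit1=1, bit5=1 (all 1) -> maybe => FALSE POSITIVE
False positives (alphabetical): ape yak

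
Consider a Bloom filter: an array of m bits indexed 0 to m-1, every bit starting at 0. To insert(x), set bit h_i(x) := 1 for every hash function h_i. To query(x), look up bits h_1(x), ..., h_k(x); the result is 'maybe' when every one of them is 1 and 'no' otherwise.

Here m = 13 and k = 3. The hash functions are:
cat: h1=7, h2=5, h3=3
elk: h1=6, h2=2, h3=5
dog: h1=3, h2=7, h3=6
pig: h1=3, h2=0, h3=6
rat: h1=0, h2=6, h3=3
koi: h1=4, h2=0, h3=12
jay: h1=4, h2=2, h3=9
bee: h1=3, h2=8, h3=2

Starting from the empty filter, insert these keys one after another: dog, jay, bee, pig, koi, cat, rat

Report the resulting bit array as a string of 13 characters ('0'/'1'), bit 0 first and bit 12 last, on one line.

Answer: 1011111111001

Derivation:
Start: bits=0000000000000
After insert 'dog': sets bits 3 6 7 -> bits=0001001100000
After insert 'jay': sets bits 2 4 9 -> bits=0011101101000
After insert 'bee': sets bits 2 3 8 -> bits=0011101111000
After insert 'pig': sets bits 0 3 6 -> bits=1011101111000
After insert 'koi': sets bits 0 4 12 -> bits=1011101111001
After insert 'cat': sets bits 3 5 7 -> bits=1011111111001
After insert 'rat': sets bits 0 3 6 -> bits=1011111111001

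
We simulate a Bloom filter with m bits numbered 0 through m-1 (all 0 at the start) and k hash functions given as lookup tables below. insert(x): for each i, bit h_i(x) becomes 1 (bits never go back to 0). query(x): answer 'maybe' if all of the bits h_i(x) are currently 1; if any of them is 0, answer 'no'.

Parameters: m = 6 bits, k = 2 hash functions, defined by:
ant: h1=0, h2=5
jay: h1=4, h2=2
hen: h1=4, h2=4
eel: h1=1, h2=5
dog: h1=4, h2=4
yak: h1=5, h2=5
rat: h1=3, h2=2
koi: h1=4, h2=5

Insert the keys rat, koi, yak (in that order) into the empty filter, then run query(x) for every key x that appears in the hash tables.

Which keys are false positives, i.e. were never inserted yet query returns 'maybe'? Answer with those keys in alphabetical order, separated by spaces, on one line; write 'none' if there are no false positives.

Answer: dog hen jay

Derivation:
Start: bits=000000
After insert 'rat': sets bits 2 3 -> bits=001100
After insert 'koi': sets bits 4 5 -> bits=001111
After insert 'yak': sets bits 5 -> bits=001111
Not inserted: ant dog eel hen jay — query each against bits=001111:
query ant: checks bit0=0, bit5=1 (has a 0) -> no => not a false positive
query dog: checks bit4=1 (all 1) -> maybe => FALSE POSITIVE
query eel: checks bit1=0, bit5=1 (has a 0) -> no => not a false positive
query hen: checks bit4=1 (all 1) -> maybe => FALSE POSITIVE
query jay: checks bit2=1, bit4=1 (all 1) -> maybe => FALSE POSITIVE
False positives (alphabetical): dog hen jay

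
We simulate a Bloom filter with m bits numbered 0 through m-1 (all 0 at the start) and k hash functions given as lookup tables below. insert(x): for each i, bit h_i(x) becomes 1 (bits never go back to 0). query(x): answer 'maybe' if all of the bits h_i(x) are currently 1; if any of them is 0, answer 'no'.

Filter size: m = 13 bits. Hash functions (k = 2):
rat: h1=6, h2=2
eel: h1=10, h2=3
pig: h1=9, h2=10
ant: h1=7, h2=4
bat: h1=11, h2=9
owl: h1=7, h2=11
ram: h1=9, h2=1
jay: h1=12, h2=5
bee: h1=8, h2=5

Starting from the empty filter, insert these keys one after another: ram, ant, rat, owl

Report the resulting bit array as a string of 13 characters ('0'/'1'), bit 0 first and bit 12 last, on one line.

Answer: 0110101101010

Derivation:
Start: bits=0000000000000
After insert 'ram': sets bits 1 9 -> bits=0100000001000
After insert 'ant': sets bits 4 7 -> bits=0100100101000
After insert 'rat': sets bits 2 6 -> bits=0110101101000
After insert 'owl': sets bits 7 11 -> bits=0110101101010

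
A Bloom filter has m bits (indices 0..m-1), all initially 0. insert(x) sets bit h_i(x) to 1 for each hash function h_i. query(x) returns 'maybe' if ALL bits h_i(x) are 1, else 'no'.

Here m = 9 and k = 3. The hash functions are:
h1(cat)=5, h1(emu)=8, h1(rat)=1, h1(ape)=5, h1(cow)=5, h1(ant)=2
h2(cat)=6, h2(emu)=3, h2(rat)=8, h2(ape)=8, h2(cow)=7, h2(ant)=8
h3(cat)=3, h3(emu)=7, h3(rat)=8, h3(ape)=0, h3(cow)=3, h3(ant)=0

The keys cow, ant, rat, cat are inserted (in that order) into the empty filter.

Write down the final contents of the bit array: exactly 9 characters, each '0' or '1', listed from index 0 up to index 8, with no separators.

Start: bits=000000000
After insert 'cow': sets bits 3 5 7 -> bits=000101010
After insert 'ant': sets bits 0 2 8 -> bits=101101011
After insert 'rat': sets bits 1 8 -> bits=111101011
After insert 'cat': sets bits 3 5 6 -> bits=111101111

Answer: 111101111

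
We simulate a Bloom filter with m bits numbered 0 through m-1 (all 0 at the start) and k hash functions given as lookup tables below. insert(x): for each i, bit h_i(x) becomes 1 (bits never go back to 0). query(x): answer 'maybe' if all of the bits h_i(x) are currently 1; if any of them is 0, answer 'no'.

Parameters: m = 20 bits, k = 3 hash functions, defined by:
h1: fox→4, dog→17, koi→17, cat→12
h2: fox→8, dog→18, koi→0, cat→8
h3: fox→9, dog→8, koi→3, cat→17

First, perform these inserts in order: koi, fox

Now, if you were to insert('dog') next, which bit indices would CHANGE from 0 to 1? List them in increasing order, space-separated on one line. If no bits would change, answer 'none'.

Start: bits=00000000000000000000
After insert 'koi': sets bits 0 3 17 -> bits=10010000000000000100
After insert 'fox': sets bits 4 8 9 -> bits=10011000110000000100
insert 'dog' would touch bits 8 17 18; currently bit8=1, bit17=1, bit18=0
Bits that are 0 among those (would change 0->1): 18

Answer: 18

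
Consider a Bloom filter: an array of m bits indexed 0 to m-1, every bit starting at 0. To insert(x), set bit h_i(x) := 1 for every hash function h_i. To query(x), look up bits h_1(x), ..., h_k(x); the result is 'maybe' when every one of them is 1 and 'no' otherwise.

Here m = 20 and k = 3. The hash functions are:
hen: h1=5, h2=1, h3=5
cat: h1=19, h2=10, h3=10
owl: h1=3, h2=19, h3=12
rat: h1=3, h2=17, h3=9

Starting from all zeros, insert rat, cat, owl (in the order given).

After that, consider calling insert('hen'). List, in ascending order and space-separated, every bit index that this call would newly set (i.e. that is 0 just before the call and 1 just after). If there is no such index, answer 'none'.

Start: bits=00000000000000000000
After insert 'rat': sets bits 3 9 17 -> bits=00010000010000000100
After insert 'cat': sets bits 10 19 -> bits=00010000011000000101
After insert 'owl': sets bits 3 12 19 -> bits=00010000011010000101
insert 'hen' would touch bits 1 5; currently bit1=0, bit5=0
Bits that are 0 among those (would change 0->1): 1 5

Answer: 1 5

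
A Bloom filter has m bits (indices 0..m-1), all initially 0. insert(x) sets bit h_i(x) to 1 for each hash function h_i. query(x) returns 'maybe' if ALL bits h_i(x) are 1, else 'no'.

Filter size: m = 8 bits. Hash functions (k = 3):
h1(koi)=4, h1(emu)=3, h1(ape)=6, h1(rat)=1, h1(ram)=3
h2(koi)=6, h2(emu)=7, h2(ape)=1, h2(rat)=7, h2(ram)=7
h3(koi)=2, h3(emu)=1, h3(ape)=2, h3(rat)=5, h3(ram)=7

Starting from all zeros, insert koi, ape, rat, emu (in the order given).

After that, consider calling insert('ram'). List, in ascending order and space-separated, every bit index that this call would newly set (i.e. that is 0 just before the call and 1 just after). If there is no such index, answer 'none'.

Start: bits=00000000
After insert 'koi': sets bits 2 4 6 -> bits=00101010
After insert 'ape': sets bits 1 2 6 -> bits=01101010
After insert 'rat': sets bits 1 5 7 -> bits=01101111
After insert 'emu': sets bits 1 3 7 -> bits=01111111
insert 'ram' would touch bits 3 7; currently bit3=1, bit7=1
Bits that are 0 among those (would change 0->1): none

Answer: none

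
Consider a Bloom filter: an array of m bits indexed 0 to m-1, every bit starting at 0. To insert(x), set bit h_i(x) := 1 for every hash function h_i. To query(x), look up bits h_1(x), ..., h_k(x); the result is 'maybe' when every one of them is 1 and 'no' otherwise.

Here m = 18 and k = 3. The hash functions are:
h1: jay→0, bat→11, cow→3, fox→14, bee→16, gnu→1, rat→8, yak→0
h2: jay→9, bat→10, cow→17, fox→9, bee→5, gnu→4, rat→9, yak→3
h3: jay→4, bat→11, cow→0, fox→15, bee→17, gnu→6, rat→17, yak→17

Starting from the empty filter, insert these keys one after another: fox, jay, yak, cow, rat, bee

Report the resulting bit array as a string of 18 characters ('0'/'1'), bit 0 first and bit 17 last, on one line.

Answer: 100111001100001111

Derivation:
Start: bits=000000000000000000
After insert 'fox': sets bits 9 14 15 -> bits=000000000100001100
After insert 'jay': sets bits 0 4 9 -> bits=100010000100001100
After insert 'yak': sets bits 0 3 17 -> bits=100110000100001101
After insert 'cow': sets bits 0 3 17 -> bits=100110000100001101
After insert 'rat': sets bits 8 9 17 -> bits=100110001100001101
After insert 'bee': sets bits 5 16 17 -> bits=100111001100001111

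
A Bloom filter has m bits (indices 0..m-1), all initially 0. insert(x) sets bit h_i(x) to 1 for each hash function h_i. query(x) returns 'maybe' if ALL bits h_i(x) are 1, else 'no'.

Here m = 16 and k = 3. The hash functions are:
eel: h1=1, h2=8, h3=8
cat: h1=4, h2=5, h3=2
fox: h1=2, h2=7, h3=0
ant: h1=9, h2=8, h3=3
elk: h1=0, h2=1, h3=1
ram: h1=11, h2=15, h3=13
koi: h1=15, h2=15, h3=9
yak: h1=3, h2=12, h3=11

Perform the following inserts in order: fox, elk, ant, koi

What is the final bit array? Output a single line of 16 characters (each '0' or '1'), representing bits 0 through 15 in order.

Start: bits=0000000000000000
After insert 'fox': sets bits 0 2 7 -> bits=1010000100000000
After insert 'elk': sets bits 0 1 -> bits=1110000100000000
After insert 'ant': sets bits 3 8 9 -> bits=1111000111000000
After insert 'koi': sets bits 9 15 -> bits=1111000111000001

Answer: 1111000111000001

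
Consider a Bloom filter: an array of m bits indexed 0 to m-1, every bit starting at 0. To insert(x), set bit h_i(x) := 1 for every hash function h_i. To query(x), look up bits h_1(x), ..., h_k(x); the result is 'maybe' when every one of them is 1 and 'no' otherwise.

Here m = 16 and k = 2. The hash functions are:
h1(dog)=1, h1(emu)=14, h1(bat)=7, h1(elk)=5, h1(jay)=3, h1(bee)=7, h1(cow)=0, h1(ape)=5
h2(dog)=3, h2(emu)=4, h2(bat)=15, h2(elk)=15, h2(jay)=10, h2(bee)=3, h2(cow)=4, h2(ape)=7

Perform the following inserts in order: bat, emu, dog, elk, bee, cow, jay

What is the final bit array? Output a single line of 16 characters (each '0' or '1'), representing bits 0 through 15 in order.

Start: bits=0000000000000000
After insert 'bat': sets bits 7 15 -> bits=0000000100000001
After insert 'emu': sets bits 4 14 -> bits=0000100100000011
After insert 'dog': sets bits 1 3 -> bits=0101100100000011
After insert 'elk': sets bits 5 15 -> bits=0101110100000011
After insert 'bee': sets bits 3 7 -> bits=0101110100000011
After insert 'cow': sets bits 0 4 -> bits=1101110100000011
After insert 'jay': sets bits 3 10 -> bits=1101110100100011

Answer: 1101110100100011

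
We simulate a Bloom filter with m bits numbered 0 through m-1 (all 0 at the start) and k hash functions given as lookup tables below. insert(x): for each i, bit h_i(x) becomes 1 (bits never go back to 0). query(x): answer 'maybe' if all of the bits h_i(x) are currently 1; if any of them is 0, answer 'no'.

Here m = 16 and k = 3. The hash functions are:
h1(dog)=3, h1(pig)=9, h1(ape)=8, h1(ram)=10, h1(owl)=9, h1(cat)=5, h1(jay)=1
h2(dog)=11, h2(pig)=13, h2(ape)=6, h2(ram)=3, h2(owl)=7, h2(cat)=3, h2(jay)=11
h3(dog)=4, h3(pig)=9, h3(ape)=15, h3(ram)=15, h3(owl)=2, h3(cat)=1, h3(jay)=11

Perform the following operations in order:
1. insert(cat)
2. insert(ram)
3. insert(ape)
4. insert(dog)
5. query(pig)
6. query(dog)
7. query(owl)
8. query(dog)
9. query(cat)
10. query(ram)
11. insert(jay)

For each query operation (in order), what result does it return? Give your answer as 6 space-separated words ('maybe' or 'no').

Answer: no maybe no maybe maybe maybe

Derivation:
Start: bits=0000000000000000
Op 1: insert cat -> sets bits 1 3 5 -> bits=0101010000000000
Op 2: insert ram -> sets bits 3 10 15 -> bits=0101010000100001
Op 3: insert ape -> sets bits 6 8 15 -> bits=0101011010100001
Op 4: insert dog -> sets bits 3 4 11 -> bits=0101111010110001
Op 5: query pig -> checks bit9=0, bit13=0 (has a 0) -> no
Op 6: query dog -> checks bit3=1, bit4=1, bit11=1 (all 1) -> maybe
Op 7: query owl -> checks bit2=0, bit7=0, bit9=0 (has a 0) -> no
Op 8: query dog -> checks bit3=1, bit4=1, bit11=1 (all 1) -> maybe
Op 9: query cat -> checks bit1=1, bit3=1, bit5=1 (all 1) -> maybe
Op 10: query ram -> checks bit3=1, bit10=1, bit15=1 (all 1) -> maybe
Op 11: insert jay -> sets bits 1 11 -> bits=0101111010110001
Query results in order: no maybe no maybe maybe maybe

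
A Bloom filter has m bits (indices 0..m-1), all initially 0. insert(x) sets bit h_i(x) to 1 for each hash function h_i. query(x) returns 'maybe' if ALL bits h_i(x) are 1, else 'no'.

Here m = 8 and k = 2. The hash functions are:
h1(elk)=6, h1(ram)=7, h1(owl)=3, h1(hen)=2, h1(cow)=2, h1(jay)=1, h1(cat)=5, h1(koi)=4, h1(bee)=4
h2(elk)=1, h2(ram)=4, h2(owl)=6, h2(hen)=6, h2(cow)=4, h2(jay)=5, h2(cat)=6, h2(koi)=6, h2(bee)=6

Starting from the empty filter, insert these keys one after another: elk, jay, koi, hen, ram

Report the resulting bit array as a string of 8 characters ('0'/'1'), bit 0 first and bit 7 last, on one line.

Answer: 01101111

Derivation:
Start: bits=00000000
After insert 'elk': sets bits 1 6 -> bits=01000010
After insert 'jay': sets bits 1 5 -> bits=01000110
After insert 'koi': sets bits 4 6 -> bits=01001110
After insert 'hen': sets bits 2 6 -> bits=01101110
After insert 'ram': sets bits 4 7 -> bits=01101111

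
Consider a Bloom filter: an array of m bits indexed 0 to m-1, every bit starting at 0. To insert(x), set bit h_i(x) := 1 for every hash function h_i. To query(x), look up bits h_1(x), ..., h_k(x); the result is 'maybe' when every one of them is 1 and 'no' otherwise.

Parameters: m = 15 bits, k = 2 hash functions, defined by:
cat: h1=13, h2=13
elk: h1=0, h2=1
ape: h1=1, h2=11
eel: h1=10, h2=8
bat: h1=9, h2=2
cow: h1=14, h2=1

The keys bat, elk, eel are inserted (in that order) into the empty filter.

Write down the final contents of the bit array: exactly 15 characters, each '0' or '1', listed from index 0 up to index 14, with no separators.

Answer: 111000001110000

Derivation:
Start: bits=000000000000000
After insert 'bat': sets bits 2 9 -> bits=001000000100000
After insert 'elk': sets bits 0 1 -> bits=111000000100000
After insert 'eel': sets bits 8 10 -> bits=111000001110000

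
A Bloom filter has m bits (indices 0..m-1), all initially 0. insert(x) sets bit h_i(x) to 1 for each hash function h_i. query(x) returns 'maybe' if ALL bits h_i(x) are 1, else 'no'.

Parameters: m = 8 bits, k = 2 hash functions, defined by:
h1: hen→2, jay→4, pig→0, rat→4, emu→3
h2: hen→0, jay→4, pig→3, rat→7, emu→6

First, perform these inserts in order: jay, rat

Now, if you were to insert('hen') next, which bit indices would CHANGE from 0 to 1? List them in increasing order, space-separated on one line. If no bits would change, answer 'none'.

Start: bits=00000000
After insert 'jay': sets bits 4 -> bits=00001000
After insert 'rat': sets bits 4 7 -> bits=00001001
insert 'hen' would touch bits 0 2; currently bit0=0, bit2=0
Bits that are 0 among those (would change 0->1): 0 2

Answer: 0 2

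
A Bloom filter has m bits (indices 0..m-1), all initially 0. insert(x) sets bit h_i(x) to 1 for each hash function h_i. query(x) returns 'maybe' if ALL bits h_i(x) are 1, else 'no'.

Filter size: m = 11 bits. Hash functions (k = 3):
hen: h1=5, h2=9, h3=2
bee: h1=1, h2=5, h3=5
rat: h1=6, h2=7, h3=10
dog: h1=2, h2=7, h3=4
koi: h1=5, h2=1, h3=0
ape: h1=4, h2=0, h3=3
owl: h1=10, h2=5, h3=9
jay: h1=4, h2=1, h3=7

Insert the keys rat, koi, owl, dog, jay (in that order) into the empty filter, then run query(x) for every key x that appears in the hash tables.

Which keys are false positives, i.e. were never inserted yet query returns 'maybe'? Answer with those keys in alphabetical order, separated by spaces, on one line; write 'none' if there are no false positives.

Start: bits=00000000000
After insert 'rat': sets bits 6 7 10 -> bits=00000011001
After insert 'koi': sets bits 0 1 5 -> bits=11000111001
After insert 'owl': sets bits 5 9 10 -> bits=11000111011
After insert 'dog': sets bits 2 4 7 -> bits=11101111011
After insert 'jay': sets bits 1 4 7 -> bits=11101111011
Not inserted: ape bee hen — query each against bits=11101111011:
query ape: checks bit0=1, bit3=0, bit4=1 (has a 0) -> no => not a false positive
query bee: checks bit1=1, bit5=1 (all 1) -> maybe => FALSE POSITIVE
query hen: checks bit2=1, bit5=1, bit9=1 (all 1) -> maybe => FALSE POSITIVE
False positives (alphabetical): bee hen

Answer: bee hen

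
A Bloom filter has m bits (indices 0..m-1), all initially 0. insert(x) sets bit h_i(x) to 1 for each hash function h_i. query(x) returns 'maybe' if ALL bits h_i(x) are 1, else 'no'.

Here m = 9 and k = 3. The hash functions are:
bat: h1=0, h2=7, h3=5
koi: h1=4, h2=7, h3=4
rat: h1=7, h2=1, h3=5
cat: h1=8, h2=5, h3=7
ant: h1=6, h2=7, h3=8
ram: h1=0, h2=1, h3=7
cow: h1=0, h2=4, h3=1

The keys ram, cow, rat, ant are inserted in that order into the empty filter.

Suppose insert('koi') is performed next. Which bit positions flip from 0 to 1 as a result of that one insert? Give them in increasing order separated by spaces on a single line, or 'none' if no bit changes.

Start: bits=000000000
After insert 'ram': sets bits 0 1 7 -> bits=110000010
After insert 'cow': sets bits 0 1 4 -> bits=110010010
After insert 'rat': sets bits 1 5 7 -> bits=110011010
After insert 'ant': sets bits 6 7 8 -> bits=110011111
insert 'koi' would touch bits 4 7; currently bit4=1, bit7=1
Bits that are 0 among those (would change 0->1): none

Answer: none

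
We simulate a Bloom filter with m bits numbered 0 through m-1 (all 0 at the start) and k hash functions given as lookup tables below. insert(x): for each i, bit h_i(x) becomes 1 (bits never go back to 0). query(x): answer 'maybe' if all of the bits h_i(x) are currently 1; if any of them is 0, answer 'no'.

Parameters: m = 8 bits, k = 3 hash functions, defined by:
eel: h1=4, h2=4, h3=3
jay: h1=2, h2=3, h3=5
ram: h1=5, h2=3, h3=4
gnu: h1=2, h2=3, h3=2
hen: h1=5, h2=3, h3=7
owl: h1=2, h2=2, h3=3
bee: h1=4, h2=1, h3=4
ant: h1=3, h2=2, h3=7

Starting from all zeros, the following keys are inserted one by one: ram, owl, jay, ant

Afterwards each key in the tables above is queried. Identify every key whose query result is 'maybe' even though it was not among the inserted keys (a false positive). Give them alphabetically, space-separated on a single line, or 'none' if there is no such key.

Answer: eel gnu hen

Derivation:
Start: bits=00000000
After insert 'ram': sets bits 3 4 5 -> bits=00011100
After insert 'owl': sets bits 2 3 -> bits=00111100
After insert 'jay': sets bits 2 3 5 -> bits=00111100
After insert 'ant': sets bits 2 3 7 -> bits=00111101
Not inserted: bee eel gnu hen — query each against bits=00111101:
query bee: checks bit1=0, bit4=1 (has a 0) -> no => not a false positive
query eel: checks bit3=1, bit4=1 (all 1) -> maybe => FALSE POSITIVE
query gnu: checks bit2=1, bit3=1 (all 1) -> maybe => FALSE POSITIVE
query hen: checks bit3=1, bit5=1, bit7=1 (all 1) -> maybe => FALSE POSITIVE
False positives (alphabetical): eel gnu hen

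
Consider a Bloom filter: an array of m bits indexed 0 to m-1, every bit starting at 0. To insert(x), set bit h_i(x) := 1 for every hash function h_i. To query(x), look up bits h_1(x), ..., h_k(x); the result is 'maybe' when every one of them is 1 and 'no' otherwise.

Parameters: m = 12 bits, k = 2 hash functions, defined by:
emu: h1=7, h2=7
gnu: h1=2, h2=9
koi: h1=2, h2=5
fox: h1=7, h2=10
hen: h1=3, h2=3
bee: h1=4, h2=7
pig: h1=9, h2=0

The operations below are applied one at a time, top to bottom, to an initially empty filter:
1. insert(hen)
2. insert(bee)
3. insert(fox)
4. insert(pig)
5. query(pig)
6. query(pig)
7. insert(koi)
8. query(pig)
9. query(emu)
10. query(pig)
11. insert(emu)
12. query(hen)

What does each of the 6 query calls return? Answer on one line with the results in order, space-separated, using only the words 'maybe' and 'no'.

Start: bits=000000000000
Op 1: insert hen -> sets bits 3 -> bits=000100000000
Op 2: insert bee -> sets bits 4 7 -> bits=000110010000
Op 3: insert fox -> sets bits 7 10 -> bits=000110010010
Op 4: insert pig -> sets bits 0 9 -> bits=100110010110
Op 5: query pig -> checks bit0=1, bit9=1 (all 1) -> maybe
Op 6: query pig -> checks bit0=1, bit9=1 (all 1) -> maybe
Op 7: insert koi -> sets bits 2 5 -> bits=101111010110
Op 8: query pig -> checks bit0=1, bit9=1 (all 1) -> maybe
Op 9: query emu -> checks bit7=1 (all 1) -> maybe
Op 10: query pig -> checks bit0=1, bit9=1 (all 1) -> maybe
Op 11: insert emu -> sets bits 7 -> bits=101111010110
Op 12: query hen -> checks bit3=1 (all 1) -> maybe
Query results in order: maybe maybe maybe maybe maybe maybe

Answer: maybe maybe maybe maybe maybe maybe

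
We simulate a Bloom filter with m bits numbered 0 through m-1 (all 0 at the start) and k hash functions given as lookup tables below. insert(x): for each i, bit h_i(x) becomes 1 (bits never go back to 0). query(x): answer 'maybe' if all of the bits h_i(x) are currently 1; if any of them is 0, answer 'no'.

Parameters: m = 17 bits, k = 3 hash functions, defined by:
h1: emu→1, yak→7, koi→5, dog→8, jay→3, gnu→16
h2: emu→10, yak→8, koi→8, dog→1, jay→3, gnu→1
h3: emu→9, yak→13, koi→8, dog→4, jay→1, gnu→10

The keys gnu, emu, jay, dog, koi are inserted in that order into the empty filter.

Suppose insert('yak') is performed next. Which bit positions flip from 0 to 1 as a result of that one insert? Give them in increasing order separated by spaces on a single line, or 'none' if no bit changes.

Start: bits=00000000000000000
After insert 'gnu': sets bits 1 10 16 -> bits=01000000001000001
After insert 'emu': sets bits 1 9 10 -> bits=01000000011000001
After insert 'jay': sets bits 1 3 -> bits=01010000011000001
After insert 'dog': sets bits 1 4 8 -> bits=01011000111000001
After insert 'koi': sets bits 5 8 -> bits=01011100111000001
insert 'yak' would touch bits 7 8 13; currently bit7=0, bit8=1, bit13=0
Bits that are 0 among those (would change 0->1): 7 13

Answer: 7 13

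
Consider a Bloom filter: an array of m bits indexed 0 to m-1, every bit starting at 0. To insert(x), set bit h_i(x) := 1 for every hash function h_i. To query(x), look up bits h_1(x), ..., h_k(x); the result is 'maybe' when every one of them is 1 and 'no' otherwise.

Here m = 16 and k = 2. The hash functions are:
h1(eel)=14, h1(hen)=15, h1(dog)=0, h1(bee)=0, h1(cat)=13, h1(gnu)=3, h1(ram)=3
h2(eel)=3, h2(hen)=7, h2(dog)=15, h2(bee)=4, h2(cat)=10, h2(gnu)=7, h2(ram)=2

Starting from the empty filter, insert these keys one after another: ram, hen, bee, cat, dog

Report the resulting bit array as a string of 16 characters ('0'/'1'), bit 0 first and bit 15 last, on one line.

Start: bits=0000000000000000
After insert 'ram': sets bits 2 3 -> bits=0011000000000000
After insert 'hen': sets bits 7 15 -> bits=0011000100000001
After insert 'bee': sets bits 0 4 -> bits=1011100100000001
After insert 'cat': sets bits 10 13 -> bits=1011100100100101
After insert 'dog': sets bits 0 15 -> bits=1011100100100101

Answer: 1011100100100101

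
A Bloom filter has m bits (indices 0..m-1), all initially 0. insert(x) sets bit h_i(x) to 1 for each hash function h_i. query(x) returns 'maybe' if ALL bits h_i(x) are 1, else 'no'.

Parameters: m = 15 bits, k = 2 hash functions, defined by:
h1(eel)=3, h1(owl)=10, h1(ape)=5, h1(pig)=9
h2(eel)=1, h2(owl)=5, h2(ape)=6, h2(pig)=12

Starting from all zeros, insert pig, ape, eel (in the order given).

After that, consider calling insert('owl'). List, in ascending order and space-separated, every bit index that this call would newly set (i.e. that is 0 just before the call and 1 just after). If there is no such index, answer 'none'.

Answer: 10

Derivation:
Start: bits=000000000000000
After insert 'pig': sets bits 9 12 -> bits=000000000100100
After insert 'ape': sets bits 5 6 -> bits=000001100100100
After insert 'eel': sets bits 1 3 -> bits=010101100100100
insert 'owl' would touch bits 5 10; currently bit5=1, bit10=0
Bits that are 0 among those (would change 0->1): 10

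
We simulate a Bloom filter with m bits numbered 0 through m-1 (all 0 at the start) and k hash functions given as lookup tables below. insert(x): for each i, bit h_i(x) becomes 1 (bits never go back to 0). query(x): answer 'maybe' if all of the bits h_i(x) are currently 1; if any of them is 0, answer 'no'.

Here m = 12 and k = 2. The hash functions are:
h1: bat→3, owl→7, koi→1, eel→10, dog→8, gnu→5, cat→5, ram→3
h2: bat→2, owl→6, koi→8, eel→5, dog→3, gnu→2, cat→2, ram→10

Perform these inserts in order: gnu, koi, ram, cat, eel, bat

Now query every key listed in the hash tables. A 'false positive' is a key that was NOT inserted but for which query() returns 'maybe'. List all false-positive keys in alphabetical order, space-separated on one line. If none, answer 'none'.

Answer: dog

Derivation:
Start: bits=000000000000
After insert 'gnu': sets bits 2 5 -> bits=001001000000
After insert 'koi': sets bits 1 8 -> bits=011001001000
After insert 'ram': sets bits 3 10 -> bits=011101001010
After insert 'cat': sets bits 2 5 -> bits=011101001010
After insert 'eel': sets bits 5 10 -> bits=011101001010
After insert 'bat': sets bits 2 3 -> bits=011101001010
Not inserted: dog owl — query each against bits=011101001010:
query dog: checks bit3=1, bit8=1 (all 1) -> maybe => FALSE POSITIVE
query owl: checks bit6=0, bit7=0 (has a 0) -> no => not a false positive
False positives (alphabetical): dog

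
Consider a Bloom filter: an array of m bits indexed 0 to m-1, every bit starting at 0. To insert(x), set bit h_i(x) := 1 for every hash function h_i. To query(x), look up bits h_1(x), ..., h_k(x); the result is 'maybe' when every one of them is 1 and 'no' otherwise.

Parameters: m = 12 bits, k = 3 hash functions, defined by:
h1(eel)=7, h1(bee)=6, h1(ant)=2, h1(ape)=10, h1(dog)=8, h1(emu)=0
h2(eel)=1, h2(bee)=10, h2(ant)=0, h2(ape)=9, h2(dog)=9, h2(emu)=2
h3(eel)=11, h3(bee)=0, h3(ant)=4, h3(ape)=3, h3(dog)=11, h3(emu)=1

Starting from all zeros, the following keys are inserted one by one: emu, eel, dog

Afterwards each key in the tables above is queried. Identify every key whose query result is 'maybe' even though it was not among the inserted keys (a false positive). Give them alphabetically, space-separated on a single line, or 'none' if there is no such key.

Start: bits=000000000000
After insert 'emu': sets bits 0 1 2 -> bits=111000000000
After insert 'eel': sets bits 1 7 11 -> bits=111000010001
After insert 'dog': sets bits 8 9 11 -> bits=111000011101
Not inserted: ant ape bee — query each against bits=111000011101:
query ant: checks bit0=1, bit2=1, bit4=0 (has a 0) -> no => not a false positive
query ape: checks bit3=0, bit9=1, bit10=0 (has a 0) -> no => not a false positive
query bee: checks bit0=1, bit6=0, bit10=0 (has a 0) -> no => not a false positive
False positives (alphabetical): none

Answer: none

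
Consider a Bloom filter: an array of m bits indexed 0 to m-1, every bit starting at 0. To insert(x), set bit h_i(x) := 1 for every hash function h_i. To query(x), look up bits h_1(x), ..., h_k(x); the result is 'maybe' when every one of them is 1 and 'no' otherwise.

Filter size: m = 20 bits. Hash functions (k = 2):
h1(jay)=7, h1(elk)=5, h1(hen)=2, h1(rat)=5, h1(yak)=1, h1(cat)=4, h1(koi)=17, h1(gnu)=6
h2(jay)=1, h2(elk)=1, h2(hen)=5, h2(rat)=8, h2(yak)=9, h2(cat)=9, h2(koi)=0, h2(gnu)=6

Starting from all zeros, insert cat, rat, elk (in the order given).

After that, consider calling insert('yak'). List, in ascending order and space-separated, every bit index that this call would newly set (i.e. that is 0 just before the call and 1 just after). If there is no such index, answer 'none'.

Answer: none

Derivation:
Start: bits=00000000000000000000
After insert 'cat': sets bits 4 9 -> bits=00001000010000000000
After insert 'rat': sets bits 5 8 -> bits=00001100110000000000
After insert 'elk': sets bits 1 5 -> bits=01001100110000000000
insert 'yak' would touch bits 1 9; currently bit1=1, bit9=1
Bits that are 0 among those (would change 0->1): none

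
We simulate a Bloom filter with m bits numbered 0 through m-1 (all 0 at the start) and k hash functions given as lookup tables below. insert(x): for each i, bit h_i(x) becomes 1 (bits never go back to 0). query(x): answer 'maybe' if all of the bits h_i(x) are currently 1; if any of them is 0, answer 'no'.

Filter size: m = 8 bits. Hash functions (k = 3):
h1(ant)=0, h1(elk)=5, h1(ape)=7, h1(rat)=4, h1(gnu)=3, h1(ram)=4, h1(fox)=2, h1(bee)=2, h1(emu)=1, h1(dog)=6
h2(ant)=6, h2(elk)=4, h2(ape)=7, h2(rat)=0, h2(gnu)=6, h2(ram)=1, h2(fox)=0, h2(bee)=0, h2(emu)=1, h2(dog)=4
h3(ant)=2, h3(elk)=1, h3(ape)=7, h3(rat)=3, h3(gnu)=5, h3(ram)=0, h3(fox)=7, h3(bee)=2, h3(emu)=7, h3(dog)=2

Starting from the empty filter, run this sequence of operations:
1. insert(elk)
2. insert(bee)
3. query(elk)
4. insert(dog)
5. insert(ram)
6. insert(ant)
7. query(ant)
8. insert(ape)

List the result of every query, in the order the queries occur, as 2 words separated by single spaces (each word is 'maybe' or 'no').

Answer: maybe maybe

Derivation:
Start: bits=00000000
Op 1: insert elk -> sets bits 1 4 5 -> bits=01001100
Op 2: insert bee -> sets bits 0 2 -> bits=11101100
Op 3: query elk -> checks bit1=1, bit4=1, bit5=1 (all 1) -> maybe
Op 4: insert dog -> sets bits 2 4 6 -> bits=11101110
Op 5: insert ram -> sets bits 0 1 4 -> bits=11101110
Op 6: insert ant -> sets bits 0 2 6 -> bits=11101110
Op 7: query ant -> checks bit0=1, bit2=1, bit6=1 (all 1) -> maybe
Op 8: insert ape -> sets bits 7 -> bits=11101111
Query results in order: maybe maybe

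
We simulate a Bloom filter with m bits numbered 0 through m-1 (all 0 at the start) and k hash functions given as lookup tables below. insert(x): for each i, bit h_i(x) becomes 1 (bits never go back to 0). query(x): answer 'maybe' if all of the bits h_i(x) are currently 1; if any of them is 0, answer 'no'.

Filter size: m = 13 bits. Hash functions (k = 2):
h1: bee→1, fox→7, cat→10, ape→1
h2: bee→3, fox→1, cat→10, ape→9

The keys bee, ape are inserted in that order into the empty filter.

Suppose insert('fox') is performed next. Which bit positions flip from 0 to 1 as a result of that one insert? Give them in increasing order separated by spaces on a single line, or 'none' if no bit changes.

Answer: 7

Derivation:
Start: bits=0000000000000
After insert 'bee': sets bits 1 3 -> bits=0101000000000
After insert 'ape': sets bits 1 9 -> bits=0101000001000
insert 'fox' would touch bits 1 7; currently bit1=1, bit7=0
Bits that are 0 among those (would change 0->1): 7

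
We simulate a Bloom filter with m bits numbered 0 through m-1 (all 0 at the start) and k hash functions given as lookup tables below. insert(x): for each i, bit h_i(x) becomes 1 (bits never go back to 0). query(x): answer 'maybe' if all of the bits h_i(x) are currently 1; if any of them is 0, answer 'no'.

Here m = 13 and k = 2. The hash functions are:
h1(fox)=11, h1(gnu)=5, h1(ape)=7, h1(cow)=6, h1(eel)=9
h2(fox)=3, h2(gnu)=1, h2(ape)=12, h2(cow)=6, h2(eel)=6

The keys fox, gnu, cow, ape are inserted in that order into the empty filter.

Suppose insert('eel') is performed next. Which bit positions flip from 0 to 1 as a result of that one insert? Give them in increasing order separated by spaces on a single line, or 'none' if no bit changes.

Answer: 9

Derivation:
Start: bits=0000000000000
After insert 'fox': sets bits 3 11 -> bits=0001000000010
After insert 'gnu': sets bits 1 5 -> bits=0101010000010
After insert 'cow': sets bits 6 -> bits=0101011000010
After insert 'ape': sets bits 7 12 -> bits=0101011100011
insert 'eel' would touch bits 6 9; currently bit6=1, bit9=0
Bits that are 0 among those (would change 0->1): 9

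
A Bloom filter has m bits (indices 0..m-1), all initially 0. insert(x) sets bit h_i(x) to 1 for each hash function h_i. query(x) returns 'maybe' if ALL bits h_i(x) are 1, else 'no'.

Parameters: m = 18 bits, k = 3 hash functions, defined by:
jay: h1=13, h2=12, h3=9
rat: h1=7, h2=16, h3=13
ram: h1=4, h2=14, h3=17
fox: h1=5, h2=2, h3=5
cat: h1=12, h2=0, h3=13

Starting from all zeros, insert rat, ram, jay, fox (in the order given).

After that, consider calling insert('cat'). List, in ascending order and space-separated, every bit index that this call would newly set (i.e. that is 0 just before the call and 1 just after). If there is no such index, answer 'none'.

Answer: 0

Derivation:
Start: bits=000000000000000000
After insert 'rat': sets bits 7 13 16 -> bits=000000010000010010
After insert 'ram': sets bits 4 14 17 -> bits=000010010000011011
After insert 'jay': sets bits 9 12 13 -> bits=000010010100111011
After insert 'fox': sets bits 2 5 -> bits=001011010100111011
insert 'cat' would touch bits 0 12 13; currently bit0=0, bit12=1, bit13=1
Bits that are 0 among those (would change 0->1): 0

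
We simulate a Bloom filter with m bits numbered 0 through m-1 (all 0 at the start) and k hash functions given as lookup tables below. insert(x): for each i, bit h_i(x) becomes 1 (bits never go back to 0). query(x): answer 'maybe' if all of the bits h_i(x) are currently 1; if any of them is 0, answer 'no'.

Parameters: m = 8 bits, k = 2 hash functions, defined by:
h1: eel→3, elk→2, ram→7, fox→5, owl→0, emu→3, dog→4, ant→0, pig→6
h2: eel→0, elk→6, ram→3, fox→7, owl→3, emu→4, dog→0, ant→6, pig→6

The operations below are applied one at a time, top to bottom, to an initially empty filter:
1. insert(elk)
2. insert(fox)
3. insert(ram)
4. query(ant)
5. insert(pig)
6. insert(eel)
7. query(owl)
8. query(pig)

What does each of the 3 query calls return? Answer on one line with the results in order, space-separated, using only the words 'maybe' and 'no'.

Answer: no maybe maybe

Derivation:
Start: bits=00000000
Op 1: insert elk -> sets bits 2 6 -> bits=00100010
Op 2: insert fox -> sets bits 5 7 -> bits=00100111
Op 3: insert ram -> sets bits 3 7 -> bits=00110111
Op 4: query ant -> checks bit0=0, bit6=1 (has a 0) -> no
Op 5: insert pig -> sets bits 6 -> bits=00110111
Op 6: insert eel -> sets bits 0 3 -> bits=10110111
Op 7: query owl -> checks bit0=1, bit3=1 (all 1) -> maybe
Op 8: query pig -> checks bit6=1 (all 1) -> maybe
Query results in order: no maybe maybe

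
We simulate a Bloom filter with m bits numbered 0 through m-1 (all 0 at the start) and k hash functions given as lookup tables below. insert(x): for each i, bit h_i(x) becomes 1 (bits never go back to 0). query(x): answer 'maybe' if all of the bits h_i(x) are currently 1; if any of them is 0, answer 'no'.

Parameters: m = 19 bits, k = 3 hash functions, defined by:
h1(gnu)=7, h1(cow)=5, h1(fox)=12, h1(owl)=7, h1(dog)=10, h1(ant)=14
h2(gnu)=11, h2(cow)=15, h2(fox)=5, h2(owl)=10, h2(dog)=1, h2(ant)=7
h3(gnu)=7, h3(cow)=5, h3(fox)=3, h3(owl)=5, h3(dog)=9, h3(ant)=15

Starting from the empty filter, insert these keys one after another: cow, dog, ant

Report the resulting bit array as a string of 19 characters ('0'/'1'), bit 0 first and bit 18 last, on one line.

Start: bits=0000000000000000000
After insert 'cow': sets bits 5 15 -> bits=0000010000000001000
After insert 'dog': sets bits 1 9 10 -> bits=0100010001100001000
After insert 'ant': sets bits 7 14 15 -> bits=0100010101100011000

Answer: 0100010101100011000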